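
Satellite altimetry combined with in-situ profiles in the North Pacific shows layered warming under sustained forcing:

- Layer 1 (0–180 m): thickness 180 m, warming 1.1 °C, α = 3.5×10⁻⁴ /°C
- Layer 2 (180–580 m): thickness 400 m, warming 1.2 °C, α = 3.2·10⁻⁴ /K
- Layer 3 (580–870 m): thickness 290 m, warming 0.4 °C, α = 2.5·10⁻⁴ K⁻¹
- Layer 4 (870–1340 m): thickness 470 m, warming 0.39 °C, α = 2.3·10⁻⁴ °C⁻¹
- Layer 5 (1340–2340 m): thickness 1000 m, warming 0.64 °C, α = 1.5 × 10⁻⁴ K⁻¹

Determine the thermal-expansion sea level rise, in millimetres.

Layer 1: 1.1 × 180 × 3.5×10⁻⁴ = 0.06930 m
Layer 2: 3.2×10⁻⁴ × 1.2 × 400 = 0.15360 m
0.4 × 290 × 2.5×10⁻⁴ = 0.02900 m
2.3×10⁻⁴ × 0.39 × 470 = 0.042159 m
1340–2340 m: 1000 × 0.64 × 1.5×10⁻⁴ = 0.09600 m
Δh = 0.06930 + 0.15360 + 0.02900 + 0.042159 + 0.09600 = 0.390059 m

390 mm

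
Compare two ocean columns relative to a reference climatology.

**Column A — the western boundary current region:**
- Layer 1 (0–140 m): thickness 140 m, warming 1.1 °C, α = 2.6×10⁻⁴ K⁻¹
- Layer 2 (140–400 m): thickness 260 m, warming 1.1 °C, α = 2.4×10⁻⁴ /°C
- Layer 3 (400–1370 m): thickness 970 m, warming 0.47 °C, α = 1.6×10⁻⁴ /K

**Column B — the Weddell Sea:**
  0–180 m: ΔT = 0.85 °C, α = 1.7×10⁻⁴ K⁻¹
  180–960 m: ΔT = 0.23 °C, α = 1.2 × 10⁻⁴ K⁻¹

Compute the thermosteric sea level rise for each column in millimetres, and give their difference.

Δh_A ≈ 180 mm, Δh_B ≈ 48 mm; difference ≈ 130 mm

A Layer 1: 2.6×10⁻⁴ × 1.1 × 140 = 0.04004 m
A Layer 2: 2.4×10⁻⁴ × 260 × 1.1 = 0.06864 m
A 400–1370 m: 0.47 × 970 × 1.6×10⁻⁴ = 0.072944 m
A total: 0.181624 m
B Layer 1: 180 × 1.7×10⁻⁴ × 0.85 = 0.02601 m
B Layer 2: 0.23 × 1.2×10⁻⁴ × 780 = 0.021528 m
B total: 0.047538 m
Difference: 0.181624 − 0.047538 = 0.134086 m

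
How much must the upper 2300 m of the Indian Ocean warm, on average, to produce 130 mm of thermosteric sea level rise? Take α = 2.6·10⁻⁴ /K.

ΔT ≈ 0.217 °C

ΔT = Δh/(αH) = 0.13 / (2.6×10⁻⁴ × 2300) ≈ 0.2174 °C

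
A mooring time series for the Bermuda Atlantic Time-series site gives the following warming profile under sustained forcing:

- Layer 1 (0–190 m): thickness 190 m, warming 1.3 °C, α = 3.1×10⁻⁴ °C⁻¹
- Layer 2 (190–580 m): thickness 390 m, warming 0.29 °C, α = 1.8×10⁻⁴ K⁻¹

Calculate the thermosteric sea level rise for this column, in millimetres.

Layer 1: 1.3 × 3.1×10⁻⁴ × 190 = 0.07657 m
0.29 × 390 × 1.8×10⁻⁴ = 0.020358 m
Δh = 0.07657 + 0.020358 = 0.096928 m ≈ 96.9 mm

about 96.9 mm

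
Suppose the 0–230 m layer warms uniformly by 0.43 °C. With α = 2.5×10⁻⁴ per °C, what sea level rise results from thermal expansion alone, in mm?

Δh = αΔT·H = 2.5×10⁻⁴ × 0.43 × 230 = 0.024725 m

25 mm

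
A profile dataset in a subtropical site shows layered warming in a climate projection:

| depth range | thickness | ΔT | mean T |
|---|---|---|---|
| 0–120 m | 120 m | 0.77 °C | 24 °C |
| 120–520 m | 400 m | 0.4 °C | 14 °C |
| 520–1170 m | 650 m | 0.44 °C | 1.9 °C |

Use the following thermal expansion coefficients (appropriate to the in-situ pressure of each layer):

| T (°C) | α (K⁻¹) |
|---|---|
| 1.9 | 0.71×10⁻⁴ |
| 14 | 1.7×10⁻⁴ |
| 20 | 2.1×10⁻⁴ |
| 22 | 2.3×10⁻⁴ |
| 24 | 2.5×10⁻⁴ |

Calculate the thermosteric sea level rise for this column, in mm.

Δh ≈ 70.6 mm

Layer 1 at 24 °C → α = 2.5×10⁻⁴ K⁻¹
Layer 2 at 14 °C → α = 1.7×10⁻⁴ K⁻¹
Layer 3 at 1.9 °C → α = 0.71×10⁻⁴ K⁻¹
0.77 × 2.5×10⁻⁴ × 120 = 0.02310 m
0.4 × 1.7×10⁻⁴ × 400 = 0.02720 m
Layer 3: 0.44 × 0.71×10⁻⁴ × 650 = 0.020306 m
Δh = 0.02310 + 0.02720 + 0.020306 = 0.070606 m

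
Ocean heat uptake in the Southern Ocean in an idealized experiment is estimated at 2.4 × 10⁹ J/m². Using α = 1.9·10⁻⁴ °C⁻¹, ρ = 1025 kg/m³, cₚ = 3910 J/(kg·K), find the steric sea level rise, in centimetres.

Δh ≈ 11.4 cm

Δh = αQ/(ρcₚ) = 1.9×10⁻⁴ × 2.4×10⁹ / (1025 × 3910) ≈ 0.11378 m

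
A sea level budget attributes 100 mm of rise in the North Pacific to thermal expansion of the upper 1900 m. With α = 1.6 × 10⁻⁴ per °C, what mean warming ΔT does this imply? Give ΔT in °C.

0.33 °C

ΔT = Δh/(αH) = 0.1 / (1.6×10⁻⁴ × 1900) ≈ 0.3289 °C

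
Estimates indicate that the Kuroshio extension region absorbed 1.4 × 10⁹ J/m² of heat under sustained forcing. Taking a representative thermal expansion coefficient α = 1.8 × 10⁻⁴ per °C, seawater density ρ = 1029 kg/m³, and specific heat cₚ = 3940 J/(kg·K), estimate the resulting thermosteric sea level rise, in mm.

Δh = 62.2 mm

Δh = αQ/(ρcₚ) = 1.8×10⁻⁴ × 1.4×10⁹ / (1029 × 3940) ≈ 0.062157 m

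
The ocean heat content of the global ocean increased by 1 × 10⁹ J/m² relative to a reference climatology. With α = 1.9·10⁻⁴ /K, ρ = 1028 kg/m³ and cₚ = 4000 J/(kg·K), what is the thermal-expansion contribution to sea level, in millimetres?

about 46 mm

Δh = αQ/(ρcₚ) = 1.9×10⁻⁴ × 1×10⁹ / (1028 × 4000) ≈ 0.046206 m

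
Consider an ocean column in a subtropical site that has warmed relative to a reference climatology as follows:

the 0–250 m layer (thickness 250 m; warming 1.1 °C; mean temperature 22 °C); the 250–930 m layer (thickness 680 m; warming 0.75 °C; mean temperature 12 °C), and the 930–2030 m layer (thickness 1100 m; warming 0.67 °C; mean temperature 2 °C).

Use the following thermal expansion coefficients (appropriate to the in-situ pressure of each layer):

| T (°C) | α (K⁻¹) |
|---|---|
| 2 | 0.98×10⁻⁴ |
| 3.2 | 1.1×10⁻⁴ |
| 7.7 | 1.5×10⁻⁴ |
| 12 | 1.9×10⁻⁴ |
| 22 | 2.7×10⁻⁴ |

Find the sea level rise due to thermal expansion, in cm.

Layer 1 at 22 °C → α = 2.7×10⁻⁴ K⁻¹
Layer 2 at 12 °C → α = 1.9×10⁻⁴ K⁻¹
Layer 3 at 2 °C → α = 0.98×10⁻⁴ K⁻¹
Layer 1: 1.1 × 250 × 2.7×10⁻⁴ = 0.07425 m
680 × 1.9×10⁻⁴ × 0.75 = 0.09690 m
930–2030 m: 0.67 × 0.98×10⁻⁴ × 1100 = 0.072226 m
Δh = 0.07425 + 0.09690 + 0.072226 = 0.243376 m ≈ 24.3 cm

Δh ≈ 24.3 cm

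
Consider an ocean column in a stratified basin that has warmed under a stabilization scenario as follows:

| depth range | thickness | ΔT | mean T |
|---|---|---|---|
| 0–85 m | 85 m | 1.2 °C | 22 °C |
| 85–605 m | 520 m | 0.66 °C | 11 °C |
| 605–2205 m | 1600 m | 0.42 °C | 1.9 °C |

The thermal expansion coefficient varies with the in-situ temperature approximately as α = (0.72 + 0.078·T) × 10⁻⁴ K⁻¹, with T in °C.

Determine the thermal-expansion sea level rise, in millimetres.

Layer 1: α = (0.72 + 0.078×22)×10⁻⁴ = 2.436×10⁻⁴ K⁻¹
Layer 2: α = (0.72 + 0.078×11)×10⁻⁴ = 1.578×10⁻⁴ K⁻¹
Layer 3: α = (0.72 + 0.078×1.9)×10⁻⁴ = 0.8682×10⁻⁴ K⁻¹
0–85 m: 1.2 × 85 × 2.436×10⁻⁴ = 0.0248472 m
85–605 m: 1.578×10⁻⁴ × 0.66 × 520 = 0.05415696 m
0.42 × 1600 × 0.8682×10⁻⁴ = 0.05834304 m
Δh = 0.0248472 + 0.05415696 + 0.05834304 = 0.1373472 m

Δh = 140 mm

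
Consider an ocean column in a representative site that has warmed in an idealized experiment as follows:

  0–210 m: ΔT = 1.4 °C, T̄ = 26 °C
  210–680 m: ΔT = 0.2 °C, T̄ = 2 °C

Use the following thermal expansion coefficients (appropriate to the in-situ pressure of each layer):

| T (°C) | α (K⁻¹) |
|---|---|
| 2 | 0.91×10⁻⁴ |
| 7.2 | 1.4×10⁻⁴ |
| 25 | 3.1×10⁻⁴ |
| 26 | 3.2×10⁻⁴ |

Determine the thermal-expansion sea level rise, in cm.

Layer 1 at 26 °C → α = 3.2×10⁻⁴ K⁻¹
Layer 2 at 2 °C → α = 0.91×10⁻⁴ K⁻¹
0–210 m: 3.2×10⁻⁴ × 1.4 × 210 = 0.09408 m
210–680 m: 470 × 0.91×10⁻⁴ × 0.2 = 0.008554 m
Δh = 0.09408 + 0.008554 = 0.102634 m ≈ 10.3 cm

about 10.3 cm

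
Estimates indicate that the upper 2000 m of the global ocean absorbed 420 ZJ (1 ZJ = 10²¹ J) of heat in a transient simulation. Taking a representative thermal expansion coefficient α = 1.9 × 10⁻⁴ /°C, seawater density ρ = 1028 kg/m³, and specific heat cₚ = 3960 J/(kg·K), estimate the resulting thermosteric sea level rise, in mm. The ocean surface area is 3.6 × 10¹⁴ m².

Per unit area: Q = 420×10²¹ / (3.6×10¹⁴) ≈ 1.167×10⁹ J/m²
Δh = αQ/(ρcₚ) = 1.9×10⁻⁴ × 1.167×10⁹ / (1028 × 3960) ≈ 0.054467 m

about 54.5 mm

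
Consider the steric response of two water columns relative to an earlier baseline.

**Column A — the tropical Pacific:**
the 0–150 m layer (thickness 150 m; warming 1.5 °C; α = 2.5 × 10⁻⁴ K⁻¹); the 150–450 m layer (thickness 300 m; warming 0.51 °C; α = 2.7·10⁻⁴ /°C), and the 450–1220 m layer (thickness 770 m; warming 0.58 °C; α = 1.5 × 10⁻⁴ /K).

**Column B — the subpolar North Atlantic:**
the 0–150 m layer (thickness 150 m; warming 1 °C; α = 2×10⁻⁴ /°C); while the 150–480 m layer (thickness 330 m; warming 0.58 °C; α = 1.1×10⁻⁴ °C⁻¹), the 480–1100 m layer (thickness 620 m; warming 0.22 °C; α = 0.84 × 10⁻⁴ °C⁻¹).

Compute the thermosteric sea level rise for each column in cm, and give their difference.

Δh_A ≈ 16.5 cm, Δh_B ≈ 6.25 cm; difference ≈ 10.2 cm

A 2.5×10⁻⁴ × 1.5 × 150 = 0.05625 m
A Layer 2: 0.51 × 300 × 2.7×10⁻⁴ = 0.04131 m
A 450–1220 m: 770 × 1.5×10⁻⁴ × 0.58 = 0.06699 m
A total: 0.16455 m
B 2×10⁻⁴ × 150 × 1 = 0.03000 m
B 330 × 1.1×10⁻⁴ × 0.58 = 0.021054 m
B Layer 3: 0.84×10⁻⁴ × 620 × 0.22 = 0.0114576 m
B total: 0.0625116 m
Difference: 0.16455 − 0.0625116 = 0.1020384 m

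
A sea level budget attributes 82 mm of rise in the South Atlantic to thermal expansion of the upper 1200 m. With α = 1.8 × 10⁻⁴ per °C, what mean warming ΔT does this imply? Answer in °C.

ΔT = Δh/(αH) = 0.082 / (1.8×10⁻⁴ × 1200) ≈ 0.3796 °C

about 0.38 °C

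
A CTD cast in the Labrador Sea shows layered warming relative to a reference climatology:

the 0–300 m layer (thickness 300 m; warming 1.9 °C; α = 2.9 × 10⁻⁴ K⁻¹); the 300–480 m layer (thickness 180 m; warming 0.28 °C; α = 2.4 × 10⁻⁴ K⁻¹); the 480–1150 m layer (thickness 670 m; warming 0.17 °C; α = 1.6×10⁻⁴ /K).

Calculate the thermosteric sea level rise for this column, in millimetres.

196 mm

2.9×10⁻⁴ × 1.9 × 300 = 0.16530 m
0.28 × 2.4×10⁻⁴ × 180 = 0.012096 m
Layer 3: 670 × 1.6×10⁻⁴ × 0.17 = 0.018224 m
Δh = 0.16530 + 0.012096 + 0.018224 = 0.19562 m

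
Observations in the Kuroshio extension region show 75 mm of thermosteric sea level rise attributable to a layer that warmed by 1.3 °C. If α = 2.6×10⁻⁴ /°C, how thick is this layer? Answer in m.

H = Δh/(αΔT) = 0.075 / (2.6×10⁻⁴ × 1.3) ≈ 221.9 m

220 m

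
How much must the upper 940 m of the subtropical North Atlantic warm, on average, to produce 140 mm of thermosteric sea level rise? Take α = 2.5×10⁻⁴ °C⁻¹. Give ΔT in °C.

ΔT = Δh/(αH) = 0.14 / (2.5×10⁻⁴ × 940) ≈ 0.5957 °C

0.596 °C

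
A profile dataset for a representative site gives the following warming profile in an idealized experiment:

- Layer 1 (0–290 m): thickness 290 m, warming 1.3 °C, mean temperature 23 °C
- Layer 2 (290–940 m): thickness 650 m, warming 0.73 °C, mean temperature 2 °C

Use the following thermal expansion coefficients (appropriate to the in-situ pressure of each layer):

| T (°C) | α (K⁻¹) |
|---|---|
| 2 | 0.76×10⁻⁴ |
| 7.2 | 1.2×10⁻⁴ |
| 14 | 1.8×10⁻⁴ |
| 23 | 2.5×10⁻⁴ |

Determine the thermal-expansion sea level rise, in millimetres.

Layer 1 at 23 °C → α = 2.5×10⁻⁴ K⁻¹
Layer 2 at 2 °C → α = 0.76×10⁻⁴ K⁻¹
0–290 m: 1.3 × 2.5×10⁻⁴ × 290 = 0.09425 m
Layer 2: 0.76×10⁻⁴ × 650 × 0.73 = 0.036062 m
Δh = 0.09425 + 0.036062 = 0.130312 m

130 mm of thermosteric rise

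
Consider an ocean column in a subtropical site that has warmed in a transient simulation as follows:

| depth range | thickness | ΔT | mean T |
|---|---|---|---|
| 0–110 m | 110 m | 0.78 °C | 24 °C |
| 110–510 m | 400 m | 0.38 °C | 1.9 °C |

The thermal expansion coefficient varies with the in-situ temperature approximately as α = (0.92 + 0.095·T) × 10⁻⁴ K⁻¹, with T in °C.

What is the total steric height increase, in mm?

Layer 1: α = (0.92 + 0.095×24)×10⁻⁴ = 3.2×10⁻⁴ K⁻¹
Layer 2: α = (0.92 + 0.095×1.9)×10⁻⁴ = 1.1005×10⁻⁴ K⁻¹
Layer 1: 110 × 3.2×10⁻⁴ × 0.78 = 0.027456 m
400 × 0.38 × 1.1005×10⁻⁴ = 0.0167276 m
Δh = 0.027456 + 0.0167276 = 0.0441836 m ≈ 44.2 mm

44.2 mm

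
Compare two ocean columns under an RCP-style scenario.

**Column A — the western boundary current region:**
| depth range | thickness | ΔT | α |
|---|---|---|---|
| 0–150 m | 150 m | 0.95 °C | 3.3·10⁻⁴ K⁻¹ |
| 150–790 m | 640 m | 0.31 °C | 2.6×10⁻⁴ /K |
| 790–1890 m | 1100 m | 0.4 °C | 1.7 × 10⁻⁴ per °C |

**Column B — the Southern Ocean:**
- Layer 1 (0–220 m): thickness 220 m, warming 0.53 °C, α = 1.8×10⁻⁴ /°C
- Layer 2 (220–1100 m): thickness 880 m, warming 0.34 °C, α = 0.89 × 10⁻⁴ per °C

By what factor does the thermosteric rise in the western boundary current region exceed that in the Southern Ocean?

3.6

A Layer 1: 3.3×10⁻⁴ × 150 × 0.95 = 0.047025 m
A 2.6×10⁻⁴ × 640 × 0.31 = 0.051584 m
A 0.4 × 1.7×10⁻⁴ × 1100 = 0.07480 m
A total: 0.173409 m
B 0–220 m: 1.8×10⁻⁴ × 220 × 0.53 = 0.020988 m
B Layer 2: 0.89×10⁻⁴ × 880 × 0.34 = 0.0266288 m
B total: 0.0476168 m
Ratio: 0.173409 / 0.0476168 ≈ 3.642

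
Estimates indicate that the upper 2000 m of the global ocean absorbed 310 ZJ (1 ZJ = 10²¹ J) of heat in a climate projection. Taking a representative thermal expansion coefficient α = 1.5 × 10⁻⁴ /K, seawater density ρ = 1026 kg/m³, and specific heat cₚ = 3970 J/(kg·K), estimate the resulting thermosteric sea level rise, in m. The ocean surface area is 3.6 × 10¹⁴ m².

Per unit area: Q = 310×10²¹ / (3.6×10¹⁴) ≈ 8.611×10⁸ J/m²
Δh = αQ/(ρcₚ) = 1.5×10⁻⁴ × 8.611×10⁸ / (1026 × 3970) ≈ 0.031711 m

about 0.0317 m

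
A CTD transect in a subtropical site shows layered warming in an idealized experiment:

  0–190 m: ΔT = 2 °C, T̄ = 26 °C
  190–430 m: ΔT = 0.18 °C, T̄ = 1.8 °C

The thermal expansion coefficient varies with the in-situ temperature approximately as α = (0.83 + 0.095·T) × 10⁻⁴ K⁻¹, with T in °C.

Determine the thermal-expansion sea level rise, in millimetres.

130 mm

Layer 1: α = (0.83 + 0.095×26)×10⁻⁴ = 3.3×10⁻⁴ K⁻¹
Layer 2: α = (0.83 + 0.095×1.8)×10⁻⁴ = 1.001×10⁻⁴ K⁻¹
0–190 m: 3.3×10⁻⁴ × 2 × 190 = 0.12540 m
Layer 2: 0.18 × 240 × 1.001×10⁻⁴ = 0.00432432 m
Δh = 0.12540 + 0.00432432 = 0.12972432 m ≈ 130 mm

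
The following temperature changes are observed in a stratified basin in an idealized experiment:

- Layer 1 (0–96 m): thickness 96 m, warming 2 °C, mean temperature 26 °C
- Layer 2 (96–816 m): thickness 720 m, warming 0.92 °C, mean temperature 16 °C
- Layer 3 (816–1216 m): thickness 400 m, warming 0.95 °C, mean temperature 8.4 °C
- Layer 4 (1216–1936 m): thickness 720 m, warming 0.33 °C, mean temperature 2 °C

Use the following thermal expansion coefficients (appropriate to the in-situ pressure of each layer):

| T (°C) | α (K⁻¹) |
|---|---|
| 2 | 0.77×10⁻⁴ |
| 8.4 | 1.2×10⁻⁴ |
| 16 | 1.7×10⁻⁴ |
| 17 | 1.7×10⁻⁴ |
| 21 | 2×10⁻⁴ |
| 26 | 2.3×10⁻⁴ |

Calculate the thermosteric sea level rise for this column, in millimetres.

221 mm

Layer 1 at 26 °C → α = 2.3×10⁻⁴ K⁻¹
Layer 2 at 16 °C → α = 1.7×10⁻⁴ K⁻¹
Layer 3 at 8.4 °C → α = 1.2×10⁻⁴ K⁻¹
Layer 4 at 2 °C → α = 0.77×10⁻⁴ K⁻¹
Layer 1: 2.3×10⁻⁴ × 2 × 96 = 0.04416 m
Layer 2: 0.92 × 1.7×10⁻⁴ × 720 = 0.112608 m
816–1216 m: 0.95 × 400 × 1.2×10⁻⁴ = 0.04560 m
1216–1936 m: 720 × 0.77×10⁻⁴ × 0.33 = 0.0182952 m
Δh = 0.04416 + 0.112608 + 0.04560 + 0.0182952 = 0.2206632 m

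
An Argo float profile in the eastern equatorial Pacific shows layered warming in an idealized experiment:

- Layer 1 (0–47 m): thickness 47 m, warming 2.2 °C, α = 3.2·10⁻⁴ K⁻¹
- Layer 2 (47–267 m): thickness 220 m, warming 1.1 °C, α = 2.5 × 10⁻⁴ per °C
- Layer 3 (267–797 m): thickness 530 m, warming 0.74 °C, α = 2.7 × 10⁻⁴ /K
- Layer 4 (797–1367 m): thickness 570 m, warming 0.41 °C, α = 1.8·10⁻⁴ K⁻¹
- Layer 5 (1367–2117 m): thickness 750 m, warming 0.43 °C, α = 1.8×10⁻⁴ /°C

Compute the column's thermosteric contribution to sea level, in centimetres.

0–47 m: 47 × 3.2×10⁻⁴ × 2.2 = 0.033088 m
1.1 × 220 × 2.5×10⁻⁴ = 0.06050 m
267–797 m: 2.7×10⁻⁴ × 530 × 0.74 = 0.105894 m
1.8×10⁻⁴ × 570 × 0.41 = 0.042066 m
1367–2117 m: 1.8×10⁻⁴ × 0.43 × 750 = 0.05805 m
Δh = 0.033088 + 0.06050 + 0.105894 + 0.042066 + 0.05805 = 0.299598 m ≈ 30 cm

Δh = 30 cm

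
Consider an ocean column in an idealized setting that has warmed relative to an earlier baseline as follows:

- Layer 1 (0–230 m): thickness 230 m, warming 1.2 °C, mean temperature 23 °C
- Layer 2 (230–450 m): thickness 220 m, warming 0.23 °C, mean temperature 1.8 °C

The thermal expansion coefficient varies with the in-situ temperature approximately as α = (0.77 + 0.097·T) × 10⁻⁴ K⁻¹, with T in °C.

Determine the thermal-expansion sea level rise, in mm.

Layer 1: α = (0.77 + 0.097×23)×10⁻⁴ = 3.001×10⁻⁴ K⁻¹
Layer 2: α = (0.77 + 0.097×1.8)×10⁻⁴ = 0.9446×10⁻⁴ K⁻¹
3.001×10⁻⁴ × 230 × 1.2 = 0.0828276 m
Layer 2: 0.9446×10⁻⁴ × 0.23 × 220 = 0.004779676 m
Δh = 0.0828276 + 0.004779676 = 0.087607276 m

Δh = 87.6 mm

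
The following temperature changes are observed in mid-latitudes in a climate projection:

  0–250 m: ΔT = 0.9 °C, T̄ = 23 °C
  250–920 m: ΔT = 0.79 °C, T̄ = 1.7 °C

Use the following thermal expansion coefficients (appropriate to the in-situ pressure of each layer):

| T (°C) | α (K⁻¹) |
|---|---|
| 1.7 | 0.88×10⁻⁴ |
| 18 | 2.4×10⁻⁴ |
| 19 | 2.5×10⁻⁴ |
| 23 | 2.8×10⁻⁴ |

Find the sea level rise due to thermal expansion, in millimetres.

about 110 mm

Layer 1 at 23 °C → α = 2.8×10⁻⁴ K⁻¹
Layer 2 at 1.7 °C → α = 0.88×10⁻⁴ K⁻¹
0–250 m: 2.8×10⁻⁴ × 0.9 × 250 = 0.06300 m
250–920 m: 0.88×10⁻⁴ × 0.79 × 670 = 0.0465784 m
Δh = 0.06300 + 0.0465784 = 0.1095784 m ≈ 110 mm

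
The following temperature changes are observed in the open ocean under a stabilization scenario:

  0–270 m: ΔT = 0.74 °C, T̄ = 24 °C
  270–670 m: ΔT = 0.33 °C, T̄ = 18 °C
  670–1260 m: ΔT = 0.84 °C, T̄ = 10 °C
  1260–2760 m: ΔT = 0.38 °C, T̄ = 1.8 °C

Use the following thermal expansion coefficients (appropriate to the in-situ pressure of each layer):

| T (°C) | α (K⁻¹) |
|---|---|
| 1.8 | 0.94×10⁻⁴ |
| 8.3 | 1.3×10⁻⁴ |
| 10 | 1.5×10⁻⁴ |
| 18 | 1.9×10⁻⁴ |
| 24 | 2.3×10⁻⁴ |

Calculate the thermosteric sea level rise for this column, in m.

Layer 1 at 24 °C → α = 2.3×10⁻⁴ K⁻¹
Layer 2 at 18 °C → α = 1.9×10⁻⁴ K⁻¹
Layer 3 at 10 °C → α = 1.5×10⁻⁴ K⁻¹
Layer 4 at 1.8 °C → α = 0.94×10⁻⁴ K⁻¹
0–270 m: 0.74 × 270 × 2.3×10⁻⁴ = 0.045954 m
0.33 × 400 × 1.9×10⁻⁴ = 0.02508 m
1.5×10⁻⁴ × 590 × 0.84 = 0.07434 m
1260–2760 m: 0.94×10⁻⁴ × 1500 × 0.38 = 0.05358 m
Δh = 0.045954 + 0.02508 + 0.07434 + 0.05358 = 0.198954 m ≈ 0.20 m

0.20 m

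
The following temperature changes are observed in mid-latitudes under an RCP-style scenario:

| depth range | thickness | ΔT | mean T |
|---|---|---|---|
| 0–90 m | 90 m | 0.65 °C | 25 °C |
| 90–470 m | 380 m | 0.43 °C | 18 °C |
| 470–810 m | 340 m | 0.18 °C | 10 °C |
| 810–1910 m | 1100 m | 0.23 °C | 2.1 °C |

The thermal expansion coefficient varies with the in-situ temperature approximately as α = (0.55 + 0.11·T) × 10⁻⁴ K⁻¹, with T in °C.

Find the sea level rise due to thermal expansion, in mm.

91 mm

Layer 1: α = (0.55 + 0.11×25)×10⁻⁴ = 3.3×10⁻⁴ K⁻¹
Layer 2: α = (0.55 + 0.11×18)×10⁻⁴ = 2.53×10⁻⁴ K⁻¹
Layer 3: α = (0.55 + 0.11×10)×10⁻⁴ = 1.65×10⁻⁴ K⁻¹
Layer 4: α = (0.55 + 0.11×2.1)×10⁻⁴ = 0.781×10⁻⁴ K⁻¹
0–90 m: 3.3×10⁻⁴ × 0.65 × 90 = 0.019305 m
Layer 2: 0.43 × 2.53×10⁻⁴ × 380 = 0.0413402 m
470–810 m: 0.18 × 1.65×10⁻⁴ × 340 = 0.010098 m
Layer 4: 0.781×10⁻⁴ × 1100 × 0.23 = 0.0197593 m
Δh = 0.019305 + 0.0413402 + 0.010098 + 0.0197593 = 0.0905025 m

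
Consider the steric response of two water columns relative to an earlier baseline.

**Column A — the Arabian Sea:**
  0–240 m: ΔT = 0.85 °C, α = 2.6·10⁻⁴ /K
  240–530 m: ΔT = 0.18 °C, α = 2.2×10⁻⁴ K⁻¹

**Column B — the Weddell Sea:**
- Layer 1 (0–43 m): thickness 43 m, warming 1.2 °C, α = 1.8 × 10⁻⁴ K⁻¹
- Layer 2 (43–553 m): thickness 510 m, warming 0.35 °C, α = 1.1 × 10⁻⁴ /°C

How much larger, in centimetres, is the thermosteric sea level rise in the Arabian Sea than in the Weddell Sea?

3.56 cm

A 240 × 0.85 × 2.6×10⁻⁴ = 0.05304 m
A Layer 2: 0.18 × 290 × 2.2×10⁻⁴ = 0.011484 m
A total: 0.064524 m
B Layer 1: 43 × 1.2 × 1.8×10⁻⁴ = 0.009288 m
B Layer 2: 510 × 0.35 × 1.1×10⁻⁴ = 0.019635 m
B total: 0.028923 m
Difference: 0.064524 − 0.028923 = 0.035601 m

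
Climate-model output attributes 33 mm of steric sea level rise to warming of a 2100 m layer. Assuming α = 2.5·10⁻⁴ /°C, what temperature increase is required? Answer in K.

ΔT = Δh/(αH) = 0.033 / (2.5×10⁻⁴ × 2100) ≈ 0.06286 K

about 0.0629 K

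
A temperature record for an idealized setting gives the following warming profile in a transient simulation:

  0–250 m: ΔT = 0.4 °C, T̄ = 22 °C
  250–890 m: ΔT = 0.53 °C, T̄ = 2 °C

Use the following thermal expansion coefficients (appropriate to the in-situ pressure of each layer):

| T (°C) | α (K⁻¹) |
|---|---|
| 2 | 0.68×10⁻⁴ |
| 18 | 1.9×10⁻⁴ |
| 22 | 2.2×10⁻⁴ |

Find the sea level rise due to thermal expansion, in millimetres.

Layer 1 at 22 °C → α = 2.2×10⁻⁴ K⁻¹
Layer 2 at 2 °C → α = 0.68×10⁻⁴ K⁻¹
Layer 1: 2.2×10⁻⁴ × 0.4 × 250 = 0.02200 m
250–890 m: 640 × 0.53 × 0.68×10⁻⁴ = 0.0230656 m
Δh = 0.02200 + 0.0230656 = 0.0450656 m

Δh = 45.1 mm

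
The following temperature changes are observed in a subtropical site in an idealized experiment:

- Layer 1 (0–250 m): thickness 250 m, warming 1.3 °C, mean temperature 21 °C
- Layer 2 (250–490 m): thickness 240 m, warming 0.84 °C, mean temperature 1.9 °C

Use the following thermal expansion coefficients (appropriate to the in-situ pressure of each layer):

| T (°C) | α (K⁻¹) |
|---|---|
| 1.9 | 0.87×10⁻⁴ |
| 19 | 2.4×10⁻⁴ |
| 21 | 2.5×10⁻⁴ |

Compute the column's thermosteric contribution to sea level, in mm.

Layer 1 at 21 °C → α = 2.5×10⁻⁴ K⁻¹
Layer 2 at 1.9 °C → α = 0.87×10⁻⁴ K⁻¹
Layer 1: 1.3 × 2.5×10⁻⁴ × 250 = 0.08125 m
Layer 2: 0.87×10⁻⁴ × 0.84 × 240 = 0.0175392 m
Δh = 0.08125 + 0.0175392 = 0.0987892 m

98.8 mm of thermosteric rise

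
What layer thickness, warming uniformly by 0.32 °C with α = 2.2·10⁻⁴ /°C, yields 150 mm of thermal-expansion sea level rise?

H = Δh/(αΔT) = 0.15 / (2.2×10⁻⁴ × 0.32) ≈ 2131 m

about 2130 m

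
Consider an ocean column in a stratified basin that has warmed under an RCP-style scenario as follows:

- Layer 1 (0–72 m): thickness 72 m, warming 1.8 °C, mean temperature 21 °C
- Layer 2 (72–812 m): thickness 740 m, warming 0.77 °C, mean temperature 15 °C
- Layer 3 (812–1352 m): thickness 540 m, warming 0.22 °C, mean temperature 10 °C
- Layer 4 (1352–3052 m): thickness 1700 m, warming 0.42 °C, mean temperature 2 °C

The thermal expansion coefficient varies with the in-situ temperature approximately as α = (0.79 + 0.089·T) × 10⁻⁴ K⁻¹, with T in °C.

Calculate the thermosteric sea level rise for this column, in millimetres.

Layer 1: α = (0.79 + 0.089×21)×10⁻⁴ = 2.659×10⁻⁴ K⁻¹
Layer 2: α = (0.79 + 0.089×15)×10⁻⁴ = 2.125×10⁻⁴ K⁻¹
Layer 3: α = (0.79 + 0.089×10)×10⁻⁴ = 1.68×10⁻⁴ K⁻¹
Layer 4: α = (0.79 + 0.089×2)×10⁻⁴ = 0.968×10⁻⁴ K⁻¹
1.8 × 72 × 2.659×10⁻⁴ = 0.03446064 m
Layer 2: 2.125×10⁻⁴ × 0.77 × 740 = 0.1210825 m
812–1352 m: 0.22 × 540 × 1.68×10⁻⁴ = 0.0199584 m
1352–3052 m: 0.968×10⁻⁴ × 1700 × 0.42 = 0.0691152 m
Δh = 0.03446064 + 0.1210825 + 0.0199584 + 0.0691152 = 0.24461674 m

Δh ≈ 245 mm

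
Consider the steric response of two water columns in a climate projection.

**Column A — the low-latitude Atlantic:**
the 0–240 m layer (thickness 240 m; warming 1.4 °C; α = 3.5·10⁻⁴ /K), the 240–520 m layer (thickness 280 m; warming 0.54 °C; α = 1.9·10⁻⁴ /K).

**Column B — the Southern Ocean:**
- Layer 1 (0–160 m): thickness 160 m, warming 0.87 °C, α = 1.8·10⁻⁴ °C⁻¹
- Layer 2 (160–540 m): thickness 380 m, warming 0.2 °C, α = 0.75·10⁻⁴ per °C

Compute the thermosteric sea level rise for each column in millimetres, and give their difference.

A 0–240 m: 1.4 × 240 × 3.5×10⁻⁴ = 0.11760 m
A Layer 2: 1.9×10⁻⁴ × 0.54 × 280 = 0.028728 m
A total: 0.146328 m
B 160 × 0.87 × 1.8×10⁻⁴ = 0.025056 m
B 160–540 m: 380 × 0.2 × 0.75×10⁻⁴ = 0.00570 m
B total: 0.030756 m
Difference: 0.146328 − 0.030756 = 0.115572 m

A: 146 mm; B: 30.8 mm; difference 116 mm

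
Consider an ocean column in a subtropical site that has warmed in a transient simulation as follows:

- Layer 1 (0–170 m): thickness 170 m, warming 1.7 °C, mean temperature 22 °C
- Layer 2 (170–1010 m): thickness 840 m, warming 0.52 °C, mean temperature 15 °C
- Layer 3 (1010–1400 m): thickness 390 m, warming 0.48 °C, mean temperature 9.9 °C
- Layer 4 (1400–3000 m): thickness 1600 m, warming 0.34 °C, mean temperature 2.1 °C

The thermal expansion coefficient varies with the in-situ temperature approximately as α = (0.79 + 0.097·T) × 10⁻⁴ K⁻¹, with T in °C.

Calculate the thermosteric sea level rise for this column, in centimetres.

Layer 1: α = (0.79 + 0.097×22)×10⁻⁴ = 2.924×10⁻⁴ K⁻¹
Layer 2: α = (0.79 + 0.097×15)×10⁻⁴ = 2.245×10⁻⁴ K⁻¹
Layer 3: α = (0.79 + 0.097×9.9)×10⁻⁴ = 1.7503×10⁻⁴ K⁻¹
Layer 4: α = (0.79 + 0.097×2.1)×10⁻⁴ = 0.9937×10⁻⁴ K⁻¹
Layer 1: 170 × 2.924×10⁻⁴ × 1.7 = 0.0845036 m
0.52 × 840 × 2.245×10⁻⁴ = 0.0980616 m
1.7503×10⁻⁴ × 390 × 0.48 = 0.032765616 m
1400–3000 m: 0.34 × 1600 × 0.9937×10⁻⁴ = 0.05405728 m
Δh = 0.0845036 + 0.0980616 + 0.032765616 + 0.05405728 = 0.269388096 m

26.9 cm of thermosteric rise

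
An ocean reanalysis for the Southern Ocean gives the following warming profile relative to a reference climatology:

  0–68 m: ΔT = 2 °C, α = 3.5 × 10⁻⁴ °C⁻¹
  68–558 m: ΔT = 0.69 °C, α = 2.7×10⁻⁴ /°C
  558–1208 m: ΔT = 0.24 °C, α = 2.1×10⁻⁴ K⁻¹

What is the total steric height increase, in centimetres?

Layer 1: 3.5×10⁻⁴ × 68 × 2 = 0.04760 m
0.69 × 2.7×10⁻⁴ × 490 = 0.091287 m
558–1208 m: 0.24 × 2.1×10⁻⁴ × 650 = 0.03276 m
Δh = 0.04760 + 0.091287 + 0.03276 = 0.171647 m

about 17.2 cm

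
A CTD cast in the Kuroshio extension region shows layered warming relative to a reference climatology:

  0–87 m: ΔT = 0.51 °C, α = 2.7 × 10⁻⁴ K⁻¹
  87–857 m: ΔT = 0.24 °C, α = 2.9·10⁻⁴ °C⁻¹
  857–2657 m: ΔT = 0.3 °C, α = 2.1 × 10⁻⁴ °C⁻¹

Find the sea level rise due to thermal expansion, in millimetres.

87 × 0.51 × 2.7×10⁻⁴ = 0.0119799 m
87–857 m: 0.24 × 2.9×10⁻⁴ × 770 = 0.053592 m
0.3 × 2.1×10⁻⁴ × 1800 = 0.11340 m
Δh = 0.0119799 + 0.053592 + 0.11340 = 0.1789719 m

180 mm of thermosteric rise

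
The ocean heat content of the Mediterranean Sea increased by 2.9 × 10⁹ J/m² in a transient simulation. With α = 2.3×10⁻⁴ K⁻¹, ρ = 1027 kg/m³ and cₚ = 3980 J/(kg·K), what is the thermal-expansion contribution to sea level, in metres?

Δh = αQ/(ρcₚ) = 2.3×10⁻⁴ × 2.9×10⁹ / (1027 × 3980) ≈ 0.16318 m

Δh ≈ 0.163 m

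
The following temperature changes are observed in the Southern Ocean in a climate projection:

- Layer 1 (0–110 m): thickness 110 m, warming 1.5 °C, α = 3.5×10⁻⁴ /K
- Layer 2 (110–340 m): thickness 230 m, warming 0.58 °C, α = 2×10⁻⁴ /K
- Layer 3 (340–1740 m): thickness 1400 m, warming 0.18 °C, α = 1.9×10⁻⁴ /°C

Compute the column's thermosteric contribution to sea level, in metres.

about 0.132 m

Layer 1: 110 × 3.5×10⁻⁴ × 1.5 = 0.05775 m
Layer 2: 2×10⁻⁴ × 230 × 0.58 = 0.02668 m
0.18 × 1400 × 1.9×10⁻⁴ = 0.04788 m
Δh = 0.05775 + 0.02668 + 0.04788 = 0.13231 m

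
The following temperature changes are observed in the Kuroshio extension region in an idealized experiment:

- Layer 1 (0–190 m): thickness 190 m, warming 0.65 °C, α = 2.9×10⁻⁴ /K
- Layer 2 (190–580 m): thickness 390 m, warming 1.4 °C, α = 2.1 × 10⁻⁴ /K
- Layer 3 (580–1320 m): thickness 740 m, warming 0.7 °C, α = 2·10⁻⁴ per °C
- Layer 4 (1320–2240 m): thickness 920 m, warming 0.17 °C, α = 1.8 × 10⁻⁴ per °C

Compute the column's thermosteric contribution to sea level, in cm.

0–190 m: 2.9×10⁻⁴ × 190 × 0.65 = 0.035815 m
190–580 m: 2.1×10⁻⁴ × 1.4 × 390 = 0.11466 m
Layer 3: 0.7 × 740 × 2×10⁻⁴ = 0.10360 m
920 × 1.8×10⁻⁴ × 0.17 = 0.028152 m
Δh = 0.035815 + 0.11466 + 0.10360 + 0.028152 = 0.282227 m

28.2 cm of thermosteric rise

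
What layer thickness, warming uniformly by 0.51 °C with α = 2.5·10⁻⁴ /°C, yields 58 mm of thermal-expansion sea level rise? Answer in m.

about 455 m

H = Δh/(αΔT) = 0.058 / (2.5×10⁻⁴ × 0.51) ≈ 454.9 m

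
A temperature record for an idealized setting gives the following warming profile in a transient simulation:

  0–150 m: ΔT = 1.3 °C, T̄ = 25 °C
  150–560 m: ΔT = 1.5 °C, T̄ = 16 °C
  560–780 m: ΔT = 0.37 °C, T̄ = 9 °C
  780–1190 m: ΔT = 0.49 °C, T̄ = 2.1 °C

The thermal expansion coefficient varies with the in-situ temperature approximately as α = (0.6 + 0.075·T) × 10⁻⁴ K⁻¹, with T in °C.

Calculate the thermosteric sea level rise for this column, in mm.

Layer 1: α = (0.6 + 0.075×25)×10⁻⁴ = 2.475×10⁻⁴ K⁻¹
Layer 2: α = (0.6 + 0.075×16)×10⁻⁴ = 1.8×10⁻⁴ K⁻¹
Layer 3: α = (0.6 + 0.075×9)×10⁻⁴ = 1.275×10⁻⁴ K⁻¹
Layer 4: α = (0.6 + 0.075×2.1)×10⁻⁴ = 0.7575×10⁻⁴ K⁻¹
Layer 1: 2.475×10⁻⁴ × 1.3 × 150 = 0.0482625 m
1.8×10⁻⁴ × 1.5 × 410 = 0.11070 m
1.275×10⁻⁴ × 220 × 0.37 = 0.0103785 m
780–1190 m: 0.7575×10⁻⁴ × 410 × 0.49 = 0.015218175 m
Δh = 0.0482625 + 0.11070 + 0.0103785 + 0.015218175 = 0.184559175 m ≈ 185 mm

Δh = 185 mm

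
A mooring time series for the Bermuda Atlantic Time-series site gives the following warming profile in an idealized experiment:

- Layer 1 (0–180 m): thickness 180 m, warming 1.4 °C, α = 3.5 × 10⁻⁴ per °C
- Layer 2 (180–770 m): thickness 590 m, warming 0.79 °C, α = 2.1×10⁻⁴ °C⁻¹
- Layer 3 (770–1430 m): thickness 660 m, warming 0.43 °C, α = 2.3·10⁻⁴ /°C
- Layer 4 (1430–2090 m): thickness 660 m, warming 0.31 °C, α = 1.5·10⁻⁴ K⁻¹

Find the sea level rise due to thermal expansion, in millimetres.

0–180 m: 180 × 3.5×10⁻⁴ × 1.4 = 0.08820 m
2.1×10⁻⁴ × 590 × 0.79 = 0.097881 m
0.43 × 2.3×10⁻⁴ × 660 = 0.065274 m
1430–2090 m: 1.5×10⁻⁴ × 660 × 0.31 = 0.03069 m
Δh = 0.08820 + 0.097881 + 0.065274 + 0.03069 = 0.282045 m ≈ 282 mm

Δh ≈ 282 mm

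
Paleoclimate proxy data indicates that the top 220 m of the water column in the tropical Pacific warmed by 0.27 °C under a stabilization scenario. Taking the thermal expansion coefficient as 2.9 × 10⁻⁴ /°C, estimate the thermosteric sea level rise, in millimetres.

17 mm

Δh = αΔT·H = 2.9×10⁻⁴ × 0.27 × 220 = 0.017226 m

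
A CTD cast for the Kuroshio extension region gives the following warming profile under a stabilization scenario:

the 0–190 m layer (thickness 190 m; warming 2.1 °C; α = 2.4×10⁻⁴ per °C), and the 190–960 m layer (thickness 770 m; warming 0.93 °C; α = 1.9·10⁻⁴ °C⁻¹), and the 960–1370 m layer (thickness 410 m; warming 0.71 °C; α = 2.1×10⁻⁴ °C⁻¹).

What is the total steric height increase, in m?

Layer 1: 2.1 × 2.4×10⁻⁴ × 190 = 0.09576 m
Layer 2: 1.9×10⁻⁴ × 0.93 × 770 = 0.136059 m
960–1370 m: 0.71 × 410 × 2.1×10⁻⁴ = 0.061131 m
Δh = 0.09576 + 0.136059 + 0.061131 = 0.29295 m ≈ 0.29 m

Δh = 0.29 m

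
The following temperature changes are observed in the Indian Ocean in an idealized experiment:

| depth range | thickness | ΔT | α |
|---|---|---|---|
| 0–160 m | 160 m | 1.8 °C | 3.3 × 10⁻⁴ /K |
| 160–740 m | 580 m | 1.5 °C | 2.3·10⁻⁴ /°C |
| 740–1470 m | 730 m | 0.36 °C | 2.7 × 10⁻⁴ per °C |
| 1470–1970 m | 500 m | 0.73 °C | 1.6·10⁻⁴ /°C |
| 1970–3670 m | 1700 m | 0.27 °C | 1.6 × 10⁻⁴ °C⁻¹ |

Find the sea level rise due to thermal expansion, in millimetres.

Layer 1: 3.3×10⁻⁴ × 160 × 1.8 = 0.09504 m
580 × 1.5 × 2.3×10⁻⁴ = 0.20010 m
730 × 0.36 × 2.7×10⁻⁴ = 0.070956 m
0.73 × 500 × 1.6×10⁻⁴ = 0.05840 m
1970–3670 m: 1700 × 0.27 × 1.6×10⁻⁴ = 0.07344 m
Δh = 0.09504 + 0.20010 + 0.070956 + 0.05840 + 0.07344 = 0.497936 m

about 500 mm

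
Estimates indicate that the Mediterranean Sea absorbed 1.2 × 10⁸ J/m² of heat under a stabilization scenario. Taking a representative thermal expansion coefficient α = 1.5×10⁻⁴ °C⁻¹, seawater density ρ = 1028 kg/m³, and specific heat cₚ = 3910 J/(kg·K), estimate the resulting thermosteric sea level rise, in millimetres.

Δh = αQ/(ρcₚ) = 1.5×10⁻⁴ × 1.2×10⁸ / (1028 × 3910) ≈ 0.0044782 m

Δh = 4.48 mm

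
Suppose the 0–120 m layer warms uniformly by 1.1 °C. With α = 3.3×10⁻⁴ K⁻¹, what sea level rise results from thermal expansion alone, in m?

Δh = 0.0436 m

Δh = αΔT·H = 3.3×10⁻⁴ × 1.1 × 120 = 0.04356 m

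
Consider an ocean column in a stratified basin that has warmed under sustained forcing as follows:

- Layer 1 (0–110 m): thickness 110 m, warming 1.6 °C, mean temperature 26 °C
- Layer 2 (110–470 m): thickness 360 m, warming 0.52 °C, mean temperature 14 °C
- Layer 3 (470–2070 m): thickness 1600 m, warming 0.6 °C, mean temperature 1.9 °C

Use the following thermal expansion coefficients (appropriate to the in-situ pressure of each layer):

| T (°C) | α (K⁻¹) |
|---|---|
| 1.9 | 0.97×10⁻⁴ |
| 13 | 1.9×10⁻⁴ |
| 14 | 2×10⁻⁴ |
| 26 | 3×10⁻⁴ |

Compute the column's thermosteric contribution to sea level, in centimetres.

Layer 1 at 26 °C → α = 3×10⁻⁴ K⁻¹
Layer 2 at 14 °C → α = 2×10⁻⁴ K⁻¹
Layer 3 at 1.9 °C → α = 0.97×10⁻⁴ K⁻¹
1.6 × 110 × 3×10⁻⁴ = 0.05280 m
110–470 m: 0.52 × 360 × 2×10⁻⁴ = 0.03744 m
Layer 3: 0.6 × 1600 × 0.97×10⁻⁴ = 0.09312 m
Δh = 0.05280 + 0.03744 + 0.09312 = 0.18336 m ≈ 18 cm

Δh ≈ 18 cm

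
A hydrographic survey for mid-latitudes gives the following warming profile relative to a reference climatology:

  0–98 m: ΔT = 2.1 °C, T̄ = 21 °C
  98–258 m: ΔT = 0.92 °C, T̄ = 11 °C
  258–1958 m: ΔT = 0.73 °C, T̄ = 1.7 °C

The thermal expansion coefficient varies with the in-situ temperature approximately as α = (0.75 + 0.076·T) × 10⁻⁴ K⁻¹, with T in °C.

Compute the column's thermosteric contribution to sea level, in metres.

Δh ≈ 0.18 m

Layer 1: α = (0.75 + 0.076×21)×10⁻⁴ = 2.346×10⁻⁴ K⁻¹
Layer 2: α = (0.75 + 0.076×11)×10⁻⁴ = 1.586×10⁻⁴ K⁻¹
Layer 3: α = (0.75 + 0.076×1.7)×10⁻⁴ = 0.8792×10⁻⁴ K⁻¹
Layer 1: 2.346×10⁻⁴ × 2.1 × 98 = 0.04828068 m
98–258 m: 1.586×10⁻⁴ × 0.92 × 160 = 0.02334592 m
0.73 × 0.8792×10⁻⁴ × 1700 = 0.10910872 m
Δh = 0.04828068 + 0.02334592 + 0.10910872 = 0.18073532 m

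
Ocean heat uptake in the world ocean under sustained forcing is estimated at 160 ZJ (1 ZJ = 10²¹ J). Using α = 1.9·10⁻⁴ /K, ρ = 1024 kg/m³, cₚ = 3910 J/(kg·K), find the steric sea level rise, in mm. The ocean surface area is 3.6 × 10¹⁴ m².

21.1 mm of thermosteric rise

Per unit area: Q = 160×10²¹ / (3.6×10¹⁴) ≈ 4.444×10⁸ J/m²
Δh = αQ/(ρcₚ) = 1.9×10⁻⁴ × 4.444×10⁸ / (1024 × 3910) ≈ 0.021089 m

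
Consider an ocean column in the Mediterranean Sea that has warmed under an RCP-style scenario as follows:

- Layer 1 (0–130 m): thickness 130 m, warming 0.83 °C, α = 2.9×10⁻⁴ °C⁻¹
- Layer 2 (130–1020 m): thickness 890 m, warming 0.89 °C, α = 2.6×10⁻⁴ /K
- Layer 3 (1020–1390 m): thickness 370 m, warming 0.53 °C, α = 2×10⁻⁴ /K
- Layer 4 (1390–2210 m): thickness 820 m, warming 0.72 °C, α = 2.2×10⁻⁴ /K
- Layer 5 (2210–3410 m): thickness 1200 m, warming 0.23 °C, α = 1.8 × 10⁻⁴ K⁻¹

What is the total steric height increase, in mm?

0.83 × 130 × 2.9×10⁻⁴ = 0.031291 m
Layer 2: 2.6×10⁻⁴ × 0.89 × 890 = 0.205946 m
1020–1390 m: 2×10⁻⁴ × 0.53 × 370 = 0.03922 m
Layer 4: 820 × 2.2×10⁻⁴ × 0.72 = 0.129888 m
1.8×10⁻⁴ × 0.23 × 1200 = 0.04968 m
Δh = 0.031291 + 0.205946 + 0.03922 + 0.129888 + 0.04968 = 0.456025 m

about 456 mm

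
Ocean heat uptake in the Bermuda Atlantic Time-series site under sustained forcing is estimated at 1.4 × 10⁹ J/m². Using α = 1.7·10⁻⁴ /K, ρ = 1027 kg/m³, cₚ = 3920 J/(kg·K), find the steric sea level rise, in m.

Δh = αQ/(ρcₚ) = 1.7×10⁻⁴ × 1.4×10⁹ / (1027 × 3920) ≈ 0.059118 m

0.0591 m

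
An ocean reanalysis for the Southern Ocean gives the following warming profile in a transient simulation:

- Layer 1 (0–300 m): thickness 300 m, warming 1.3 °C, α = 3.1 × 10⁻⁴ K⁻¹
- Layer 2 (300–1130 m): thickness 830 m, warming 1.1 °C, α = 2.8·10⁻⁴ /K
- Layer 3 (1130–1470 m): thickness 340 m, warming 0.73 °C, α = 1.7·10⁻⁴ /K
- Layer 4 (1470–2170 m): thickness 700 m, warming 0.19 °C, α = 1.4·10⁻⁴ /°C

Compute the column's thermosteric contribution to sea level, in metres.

Layer 1: 300 × 3.1×10⁻⁴ × 1.3 = 0.12090 m
Layer 2: 1.1 × 830 × 2.8×10⁻⁴ = 0.25564 m
1.7×10⁻⁴ × 0.73 × 340 = 0.042194 m
1.4×10⁻⁴ × 700 × 0.19 = 0.01862 m
Δh = 0.12090 + 0.25564 + 0.042194 + 0.01862 = 0.437354 m ≈ 0.437 m

about 0.437 m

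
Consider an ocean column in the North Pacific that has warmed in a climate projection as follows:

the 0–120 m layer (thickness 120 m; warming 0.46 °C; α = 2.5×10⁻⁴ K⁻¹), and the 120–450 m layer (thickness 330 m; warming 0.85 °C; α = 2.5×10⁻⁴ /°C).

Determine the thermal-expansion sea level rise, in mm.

83.9 mm

0–120 m: 120 × 2.5×10⁻⁴ × 0.46 = 0.01380 m
120–450 m: 0.85 × 330 × 2.5×10⁻⁴ = 0.070125 m
Δh = 0.01380 + 0.070125 = 0.083925 m ≈ 83.9 mm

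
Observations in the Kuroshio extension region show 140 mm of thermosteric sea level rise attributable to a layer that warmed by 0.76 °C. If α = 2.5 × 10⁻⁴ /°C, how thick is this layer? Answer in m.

about 737 m

H = Δh/(αΔT) = 0.14 / (2.5×10⁻⁴ × 0.76) ≈ 736.8 m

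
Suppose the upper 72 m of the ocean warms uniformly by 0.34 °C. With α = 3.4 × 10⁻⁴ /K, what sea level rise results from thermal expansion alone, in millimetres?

8.32 mm

Δh = αΔT·H = 3.4×10⁻⁴ × 0.34 × 72 = 0.0083232 m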